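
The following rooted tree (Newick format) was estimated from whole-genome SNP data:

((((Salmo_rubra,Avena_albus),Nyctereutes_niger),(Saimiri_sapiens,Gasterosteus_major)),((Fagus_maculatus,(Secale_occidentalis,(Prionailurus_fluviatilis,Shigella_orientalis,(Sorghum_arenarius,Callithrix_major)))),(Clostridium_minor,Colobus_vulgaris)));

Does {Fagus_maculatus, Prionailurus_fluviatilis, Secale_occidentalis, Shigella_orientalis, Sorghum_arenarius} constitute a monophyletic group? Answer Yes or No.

No

The MRCA of the listed taxa subtends (Fagus_maculatus,(Secale_occidentalis,(Prionailurus_fluviatilis,Shigella_orientalis,(Sorghum_arenarius,Callithrix_major)))).
That clade also contains Callithrix_major, which is not in the proposed group, so the group is not monophyletic.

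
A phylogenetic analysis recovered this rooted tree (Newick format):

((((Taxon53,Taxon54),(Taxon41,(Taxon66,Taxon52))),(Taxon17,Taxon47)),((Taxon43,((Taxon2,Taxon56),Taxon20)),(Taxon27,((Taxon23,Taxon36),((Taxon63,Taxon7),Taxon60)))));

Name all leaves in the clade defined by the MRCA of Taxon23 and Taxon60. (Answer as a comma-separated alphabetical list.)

Tracing Taxon23: it sits inside (Taxon23,Taxon36).
Tracing Taxon60: it sits inside ((Taxon63,Taxon7),Taxon60).
The smallest clade enclosing both is ((Taxon23,Taxon36),((Taxon63,Taxon7),Taxon60)); the answer is its 5 terminal taxa in alphabetical order.

Taxon23, Taxon36, Taxon60, Taxon63, Taxon7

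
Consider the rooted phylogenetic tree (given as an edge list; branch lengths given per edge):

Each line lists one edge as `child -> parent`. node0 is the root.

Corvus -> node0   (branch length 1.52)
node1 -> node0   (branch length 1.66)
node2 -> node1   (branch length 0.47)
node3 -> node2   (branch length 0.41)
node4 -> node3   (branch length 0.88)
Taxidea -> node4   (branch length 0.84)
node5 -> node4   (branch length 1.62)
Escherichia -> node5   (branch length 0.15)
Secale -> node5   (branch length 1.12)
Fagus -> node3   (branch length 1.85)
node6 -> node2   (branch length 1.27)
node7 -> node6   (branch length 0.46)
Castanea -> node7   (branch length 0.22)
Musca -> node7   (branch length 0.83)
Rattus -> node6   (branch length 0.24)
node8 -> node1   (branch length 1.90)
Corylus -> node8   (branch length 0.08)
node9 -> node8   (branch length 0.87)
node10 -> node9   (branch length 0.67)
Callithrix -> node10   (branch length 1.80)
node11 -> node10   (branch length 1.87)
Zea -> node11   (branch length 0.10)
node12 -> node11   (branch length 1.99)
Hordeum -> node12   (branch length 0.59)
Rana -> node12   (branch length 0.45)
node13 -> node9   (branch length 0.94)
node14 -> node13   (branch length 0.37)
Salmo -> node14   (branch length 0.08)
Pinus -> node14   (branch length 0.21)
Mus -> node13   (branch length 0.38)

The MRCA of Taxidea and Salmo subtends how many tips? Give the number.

The MRCA of Taxidea and Salmo is the node subtending ((((Taxidea,(Escherichia,Secale)),Fagus),((Castanea,Musca),Rattus)),(Corylus,((Callithrix,(Zea,(Hordeum,Rana))),((Salmo,Pinus),Mus)))).
That clade contains 15 terminal taxa: Callithrix, Castanea, Corylus, Escherichia, Fagus, Hordeum, Mus, Musca, Pinus, Rana, Rattus, Salmo, Secale, Taxidea, Zea.

15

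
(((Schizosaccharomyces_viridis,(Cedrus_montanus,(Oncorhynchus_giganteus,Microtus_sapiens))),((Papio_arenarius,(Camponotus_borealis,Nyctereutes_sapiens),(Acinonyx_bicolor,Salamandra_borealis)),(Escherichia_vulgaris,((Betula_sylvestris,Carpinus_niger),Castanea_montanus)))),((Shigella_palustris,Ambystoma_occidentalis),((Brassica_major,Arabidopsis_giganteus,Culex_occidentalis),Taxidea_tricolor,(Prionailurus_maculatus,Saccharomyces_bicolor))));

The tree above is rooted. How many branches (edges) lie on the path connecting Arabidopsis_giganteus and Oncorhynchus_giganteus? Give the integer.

9

The MRCA of Arabidopsis_giganteus and Oncorhynchus_giganteus is the root of the tree.
From Arabidopsis_giganteus up to that node: 4 branches. From Oncorhynchus_giganteus up to the same node: 5 branches. Total: 4 + 5 = 9.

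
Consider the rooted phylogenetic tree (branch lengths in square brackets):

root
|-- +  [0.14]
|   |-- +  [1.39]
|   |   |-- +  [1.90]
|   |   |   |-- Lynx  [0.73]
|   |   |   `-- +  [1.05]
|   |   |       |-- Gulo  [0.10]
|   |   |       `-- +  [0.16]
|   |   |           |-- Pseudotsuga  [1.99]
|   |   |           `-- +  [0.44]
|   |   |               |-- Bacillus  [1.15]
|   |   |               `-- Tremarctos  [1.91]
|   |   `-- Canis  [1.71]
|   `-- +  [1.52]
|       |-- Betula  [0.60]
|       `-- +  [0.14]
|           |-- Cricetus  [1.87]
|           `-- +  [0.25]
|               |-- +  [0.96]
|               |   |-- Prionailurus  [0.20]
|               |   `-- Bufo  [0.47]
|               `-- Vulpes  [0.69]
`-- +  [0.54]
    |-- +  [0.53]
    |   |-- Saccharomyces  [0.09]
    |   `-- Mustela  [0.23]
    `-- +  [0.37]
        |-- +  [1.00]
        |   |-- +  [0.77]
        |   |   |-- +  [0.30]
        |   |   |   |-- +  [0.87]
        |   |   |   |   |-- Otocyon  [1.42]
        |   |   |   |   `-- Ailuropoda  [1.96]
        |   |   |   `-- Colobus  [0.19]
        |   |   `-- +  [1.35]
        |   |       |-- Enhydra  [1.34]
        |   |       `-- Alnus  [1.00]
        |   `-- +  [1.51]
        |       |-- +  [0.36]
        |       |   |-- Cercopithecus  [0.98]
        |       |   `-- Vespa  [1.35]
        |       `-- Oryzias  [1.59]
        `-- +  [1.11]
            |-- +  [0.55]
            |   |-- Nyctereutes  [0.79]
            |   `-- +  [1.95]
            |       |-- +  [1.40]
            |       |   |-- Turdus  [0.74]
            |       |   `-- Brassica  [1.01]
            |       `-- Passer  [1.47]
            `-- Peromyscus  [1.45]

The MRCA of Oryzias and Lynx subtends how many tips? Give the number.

26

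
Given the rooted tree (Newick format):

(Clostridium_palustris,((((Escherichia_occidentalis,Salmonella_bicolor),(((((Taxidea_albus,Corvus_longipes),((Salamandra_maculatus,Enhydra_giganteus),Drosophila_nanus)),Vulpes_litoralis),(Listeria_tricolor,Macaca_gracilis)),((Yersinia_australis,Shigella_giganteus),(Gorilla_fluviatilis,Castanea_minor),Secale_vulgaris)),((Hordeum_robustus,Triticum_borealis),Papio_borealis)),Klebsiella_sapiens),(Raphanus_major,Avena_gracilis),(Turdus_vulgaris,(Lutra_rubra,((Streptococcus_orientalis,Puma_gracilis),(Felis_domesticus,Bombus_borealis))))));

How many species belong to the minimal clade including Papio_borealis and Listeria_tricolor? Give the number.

18

The MRCA of Papio_borealis and Listeria_tricolor is the node subtending ((Escherichia_occidentalis,Salmonella_bicolor),(((((Taxidea_albus,Corvus_longipes),((Salamandra_maculatus,Enhydra_giganteus),Drosophila_nanus)),Vulpes_litoralis),(Listeria_tricolor,Macaca_gracilis)),((Yersinia_australis,Shigella_giganteus),(Gorilla_fluviatilis,Castanea_minor),Secale_vulgaris)),((Hordeum_robustus,Triticum_borealis),Papio_borealis)).
That clade contains 18 terminal taxa: Castanea_minor, Corvus_longipes, Drosophila_nanus, Enhydra_giganteus, Escherichia_occidentalis, Gorilla_fluviatilis, Hordeum_robustus, Listeria_tricolor, Macaca_gracilis, Papio_borealis, Salamandra_maculatus, Salmonella_bicolor, Secale_vulgaris, Shigella_giganteus, Taxidea_albus, Triticum_borealis, Vulpes_litoralis, Yersinia_australis.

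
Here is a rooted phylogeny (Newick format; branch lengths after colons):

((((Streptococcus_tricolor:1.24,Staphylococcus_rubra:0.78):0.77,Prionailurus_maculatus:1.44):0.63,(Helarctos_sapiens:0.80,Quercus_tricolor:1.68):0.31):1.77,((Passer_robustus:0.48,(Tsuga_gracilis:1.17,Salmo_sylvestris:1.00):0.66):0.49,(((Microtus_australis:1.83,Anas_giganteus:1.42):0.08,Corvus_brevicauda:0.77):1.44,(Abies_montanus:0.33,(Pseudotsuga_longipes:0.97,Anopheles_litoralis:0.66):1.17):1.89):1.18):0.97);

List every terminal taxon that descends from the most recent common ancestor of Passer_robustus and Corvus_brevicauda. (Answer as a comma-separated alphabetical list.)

Abies_montanus, Anas_giganteus, Anopheles_litoralis, Corvus_brevicauda, Microtus_australis, Passer_robustus, Pseudotsuga_longipes, Salmo_sylvestris, Tsuga_gracilis

Tracing Passer_robustus: it sits inside (Passer_robustus,(Tsuga_gracilis,Salmo_sylvestris)).
Tracing Corvus_brevicauda: it sits inside ((Microtus_australis,Anas_giganteus),Corvus_brevicauda).
The smallest clade enclosing both is ((Passer_robustus,(Tsuga_gracilis,Salmo_sylvestris)),(((Microtus_australis,Anas_giganteus),Corvus_brevicauda),(Abies_montanus,(Pseudotsuga_longipes,Anopheles_litoralis)))); the answer is its 9 terminal taxa in alphabetical order.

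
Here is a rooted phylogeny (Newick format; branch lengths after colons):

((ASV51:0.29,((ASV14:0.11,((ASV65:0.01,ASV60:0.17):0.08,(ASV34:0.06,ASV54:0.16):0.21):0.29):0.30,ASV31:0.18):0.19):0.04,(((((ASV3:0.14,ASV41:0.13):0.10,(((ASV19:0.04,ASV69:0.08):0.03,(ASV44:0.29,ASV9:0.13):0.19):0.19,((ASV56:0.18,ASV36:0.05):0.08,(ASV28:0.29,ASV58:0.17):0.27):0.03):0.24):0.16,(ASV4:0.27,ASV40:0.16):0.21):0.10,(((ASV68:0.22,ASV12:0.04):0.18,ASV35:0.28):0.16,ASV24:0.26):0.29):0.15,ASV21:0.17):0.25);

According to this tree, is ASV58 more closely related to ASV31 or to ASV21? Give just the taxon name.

ASV21

The MRCA of ASV58 and ASV21 subtends (((((ASV3,ASV41),(((ASV19,ASV69),(ASV44,ASV9)),((ASV56,ASV36),(ASV28,ASV58)))),(ASV4,ASV40)),(((ASV68,ASV12),ASV35),ASV24)),ASV21) (17 taxa).
The MRCA of ASV58 and ASV31 is the root, subtending the entire tree (24 taxa).
The first is nested inside the second, so ASV58 shares a more recent common ancestor with ASV21.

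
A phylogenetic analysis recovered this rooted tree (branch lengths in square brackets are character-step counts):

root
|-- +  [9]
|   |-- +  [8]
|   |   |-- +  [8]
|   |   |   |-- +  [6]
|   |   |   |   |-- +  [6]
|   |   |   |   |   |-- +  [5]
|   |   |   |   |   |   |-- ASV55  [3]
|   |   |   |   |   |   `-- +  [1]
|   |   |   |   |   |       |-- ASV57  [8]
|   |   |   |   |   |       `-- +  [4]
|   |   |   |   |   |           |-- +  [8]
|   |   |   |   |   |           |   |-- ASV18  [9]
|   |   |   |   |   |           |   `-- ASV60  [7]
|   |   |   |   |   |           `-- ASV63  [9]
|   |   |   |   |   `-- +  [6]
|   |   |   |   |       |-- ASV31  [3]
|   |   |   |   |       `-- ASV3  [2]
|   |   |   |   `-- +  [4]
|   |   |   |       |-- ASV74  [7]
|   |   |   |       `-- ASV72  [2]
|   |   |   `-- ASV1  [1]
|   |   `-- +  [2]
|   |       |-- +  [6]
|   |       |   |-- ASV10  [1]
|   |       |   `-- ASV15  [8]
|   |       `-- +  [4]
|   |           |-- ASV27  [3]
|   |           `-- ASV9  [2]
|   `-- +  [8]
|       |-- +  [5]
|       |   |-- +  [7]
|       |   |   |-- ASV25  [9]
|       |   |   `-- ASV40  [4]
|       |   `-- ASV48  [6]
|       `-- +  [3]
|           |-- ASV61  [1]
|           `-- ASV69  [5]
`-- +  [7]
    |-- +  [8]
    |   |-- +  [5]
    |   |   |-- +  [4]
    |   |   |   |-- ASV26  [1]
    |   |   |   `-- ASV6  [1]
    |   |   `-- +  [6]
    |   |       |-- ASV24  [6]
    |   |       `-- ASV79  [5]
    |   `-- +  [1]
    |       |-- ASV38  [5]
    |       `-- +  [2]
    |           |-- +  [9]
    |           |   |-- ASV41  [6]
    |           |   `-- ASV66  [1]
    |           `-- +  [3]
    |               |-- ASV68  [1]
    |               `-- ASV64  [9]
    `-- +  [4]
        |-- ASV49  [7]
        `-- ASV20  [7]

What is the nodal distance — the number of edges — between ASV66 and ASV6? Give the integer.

7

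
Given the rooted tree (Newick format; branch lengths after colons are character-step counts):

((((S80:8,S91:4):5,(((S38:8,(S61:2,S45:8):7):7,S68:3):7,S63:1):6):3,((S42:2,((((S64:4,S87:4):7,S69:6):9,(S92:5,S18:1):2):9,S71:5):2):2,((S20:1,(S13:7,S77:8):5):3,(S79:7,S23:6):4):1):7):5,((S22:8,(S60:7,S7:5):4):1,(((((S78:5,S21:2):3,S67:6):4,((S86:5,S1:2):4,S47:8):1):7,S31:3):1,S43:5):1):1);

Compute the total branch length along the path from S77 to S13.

15

The path runs S77 → … → MRCA → … → S13; the MRCA is the node subtending (S13,S77).
Branch lengths along that path: 8 + 7 = 15.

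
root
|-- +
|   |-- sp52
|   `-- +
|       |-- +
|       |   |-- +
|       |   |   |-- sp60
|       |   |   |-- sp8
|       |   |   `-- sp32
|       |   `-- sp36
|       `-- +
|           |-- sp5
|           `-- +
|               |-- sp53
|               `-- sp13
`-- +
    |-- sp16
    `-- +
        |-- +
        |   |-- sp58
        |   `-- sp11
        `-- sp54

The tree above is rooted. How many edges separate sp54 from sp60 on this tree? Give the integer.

8

The MRCA of sp54 and sp60 is the root of the tree.
From sp54 up to that node: 3 branches. From sp60 up to the same node: 5 branches. Total: 3 + 5 = 8.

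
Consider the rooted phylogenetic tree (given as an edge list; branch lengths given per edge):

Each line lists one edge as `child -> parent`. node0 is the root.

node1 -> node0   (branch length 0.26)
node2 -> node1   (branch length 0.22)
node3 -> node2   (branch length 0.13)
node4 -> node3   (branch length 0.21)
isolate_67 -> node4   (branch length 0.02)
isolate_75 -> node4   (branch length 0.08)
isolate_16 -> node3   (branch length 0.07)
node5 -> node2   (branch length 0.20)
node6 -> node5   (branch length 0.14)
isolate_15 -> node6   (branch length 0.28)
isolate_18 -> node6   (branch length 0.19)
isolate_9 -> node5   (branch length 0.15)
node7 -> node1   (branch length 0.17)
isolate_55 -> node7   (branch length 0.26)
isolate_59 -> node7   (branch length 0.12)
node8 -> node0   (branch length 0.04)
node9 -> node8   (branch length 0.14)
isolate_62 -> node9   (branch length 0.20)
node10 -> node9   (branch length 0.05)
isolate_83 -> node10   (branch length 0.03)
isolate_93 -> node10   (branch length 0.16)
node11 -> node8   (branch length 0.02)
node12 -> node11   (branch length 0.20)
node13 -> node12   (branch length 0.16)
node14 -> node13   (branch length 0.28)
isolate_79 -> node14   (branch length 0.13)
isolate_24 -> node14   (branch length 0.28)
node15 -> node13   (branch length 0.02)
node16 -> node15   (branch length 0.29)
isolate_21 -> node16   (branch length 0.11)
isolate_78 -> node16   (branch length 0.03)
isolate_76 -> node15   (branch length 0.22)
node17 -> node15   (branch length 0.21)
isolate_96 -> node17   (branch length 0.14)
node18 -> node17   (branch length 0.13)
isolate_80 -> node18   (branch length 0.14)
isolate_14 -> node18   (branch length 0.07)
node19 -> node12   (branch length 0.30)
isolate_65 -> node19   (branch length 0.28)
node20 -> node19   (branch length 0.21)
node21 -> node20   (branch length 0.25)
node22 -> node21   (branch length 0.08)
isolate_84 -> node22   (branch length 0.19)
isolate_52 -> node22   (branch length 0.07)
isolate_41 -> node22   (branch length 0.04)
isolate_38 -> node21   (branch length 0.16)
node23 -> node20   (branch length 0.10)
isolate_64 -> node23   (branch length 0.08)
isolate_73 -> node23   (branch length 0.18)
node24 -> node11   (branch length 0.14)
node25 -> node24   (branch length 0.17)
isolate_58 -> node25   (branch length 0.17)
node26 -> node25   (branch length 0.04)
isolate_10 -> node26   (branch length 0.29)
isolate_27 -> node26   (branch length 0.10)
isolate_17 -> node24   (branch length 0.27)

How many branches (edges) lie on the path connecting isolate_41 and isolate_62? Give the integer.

9

The MRCA of isolate_41 and isolate_62 is the node subtending ((isolate_62,(isolate_83,isolate_93)),((((isolate_79,isolate_24),((isolate_21,isolate_78),isolate_76,(isolate_96,(isolate_80,isolate_14)))),(isolate_65,(((isolate_84,isolate_52,isolate_41),isolate_38),(isolate_64,isolate_73)))),((isolate_58,(isolate_10,isolate_27)),isolate_17))).
From isolate_41 up to that node: 7 branches. From isolate_62 up to the same node: 2 branches. Total: 7 + 2 = 9.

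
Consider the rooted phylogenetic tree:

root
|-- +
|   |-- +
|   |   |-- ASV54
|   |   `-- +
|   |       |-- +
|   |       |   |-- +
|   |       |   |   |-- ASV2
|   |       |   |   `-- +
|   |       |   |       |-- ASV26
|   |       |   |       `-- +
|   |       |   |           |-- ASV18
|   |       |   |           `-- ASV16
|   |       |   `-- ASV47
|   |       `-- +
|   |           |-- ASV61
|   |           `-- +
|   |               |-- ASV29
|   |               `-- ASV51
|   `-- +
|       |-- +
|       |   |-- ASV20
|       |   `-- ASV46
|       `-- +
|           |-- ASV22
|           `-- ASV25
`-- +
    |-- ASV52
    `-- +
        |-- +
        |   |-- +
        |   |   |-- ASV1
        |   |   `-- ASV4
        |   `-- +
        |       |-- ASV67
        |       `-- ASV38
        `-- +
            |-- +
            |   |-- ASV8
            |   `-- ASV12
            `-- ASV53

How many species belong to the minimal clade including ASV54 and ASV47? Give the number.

The MRCA of ASV54 and ASV47 is the node subtending (ASV54,(((ASV2,(ASV26,(ASV18,ASV16))),ASV47),(ASV61,(ASV29,ASV51)))).
That clade contains 9 terminal taxa: ASV16, ASV18, ASV2, ASV26, ASV29, ASV47, ASV51, ASV54, ASV61.

9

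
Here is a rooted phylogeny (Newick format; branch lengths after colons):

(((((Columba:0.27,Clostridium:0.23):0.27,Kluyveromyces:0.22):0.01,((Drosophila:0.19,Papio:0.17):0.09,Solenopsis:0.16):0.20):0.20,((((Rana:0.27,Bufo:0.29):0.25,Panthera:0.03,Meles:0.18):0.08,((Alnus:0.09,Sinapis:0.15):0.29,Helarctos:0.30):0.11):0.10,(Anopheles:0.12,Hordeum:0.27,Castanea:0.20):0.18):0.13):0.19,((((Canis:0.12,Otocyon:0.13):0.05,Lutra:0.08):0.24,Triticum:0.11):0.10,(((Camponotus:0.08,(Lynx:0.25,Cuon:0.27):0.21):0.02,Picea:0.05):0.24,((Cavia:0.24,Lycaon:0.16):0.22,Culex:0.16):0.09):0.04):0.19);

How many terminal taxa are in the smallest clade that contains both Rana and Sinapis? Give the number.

The MRCA of Rana and Sinapis is the node subtending (((Rana,Bufo),Panthera,Meles),((Alnus,Sinapis),Helarctos)).
That clade contains 7 terminal taxa: Alnus, Bufo, Helarctos, Meles, Panthera, Rana, Sinapis.

7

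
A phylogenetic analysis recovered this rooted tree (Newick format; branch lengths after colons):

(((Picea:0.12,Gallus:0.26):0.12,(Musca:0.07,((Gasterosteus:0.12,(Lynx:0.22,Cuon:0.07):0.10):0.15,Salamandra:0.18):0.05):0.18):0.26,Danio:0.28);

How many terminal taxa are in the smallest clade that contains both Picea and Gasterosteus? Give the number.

The MRCA of Picea and Gasterosteus is the node subtending ((Picea,Gallus),(Musca,((Gasterosteus,(Lynx,Cuon)),Salamandra))).
That clade contains 7 terminal taxa: Cuon, Gallus, Gasterosteus, Lynx, Musca, Picea, Salamandra.

7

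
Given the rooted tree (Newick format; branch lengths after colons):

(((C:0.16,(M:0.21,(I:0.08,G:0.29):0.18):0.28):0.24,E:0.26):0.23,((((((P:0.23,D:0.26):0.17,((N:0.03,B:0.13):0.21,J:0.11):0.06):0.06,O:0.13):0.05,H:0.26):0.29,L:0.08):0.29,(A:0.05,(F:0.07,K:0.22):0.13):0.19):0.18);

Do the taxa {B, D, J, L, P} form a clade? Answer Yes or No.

The MRCA of the listed taxa subtends (((((P,D),((N,B),J)),O),H),L).
That clade also contains H, N, O, which are not in the proposed group, so the group is not monophyletic.

No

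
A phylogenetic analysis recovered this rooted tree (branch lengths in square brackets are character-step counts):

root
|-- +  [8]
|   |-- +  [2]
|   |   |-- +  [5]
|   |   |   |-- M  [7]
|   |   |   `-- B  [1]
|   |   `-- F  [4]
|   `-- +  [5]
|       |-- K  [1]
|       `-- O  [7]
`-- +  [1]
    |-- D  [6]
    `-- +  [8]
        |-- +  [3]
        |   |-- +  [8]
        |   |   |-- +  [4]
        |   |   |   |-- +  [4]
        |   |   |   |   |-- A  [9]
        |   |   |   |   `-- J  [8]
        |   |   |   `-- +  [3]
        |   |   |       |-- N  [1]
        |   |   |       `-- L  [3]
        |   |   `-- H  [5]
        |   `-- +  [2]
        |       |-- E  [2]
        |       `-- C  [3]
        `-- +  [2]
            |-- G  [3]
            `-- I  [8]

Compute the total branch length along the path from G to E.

12

The path runs G → … → MRCA → … → E; the MRCA is the node subtending (((((A,J),(N,L)),H),(E,C)),(G,I)).
Branch lengths along that path: 3 + 2 + 3 + 2 + 2 = 12.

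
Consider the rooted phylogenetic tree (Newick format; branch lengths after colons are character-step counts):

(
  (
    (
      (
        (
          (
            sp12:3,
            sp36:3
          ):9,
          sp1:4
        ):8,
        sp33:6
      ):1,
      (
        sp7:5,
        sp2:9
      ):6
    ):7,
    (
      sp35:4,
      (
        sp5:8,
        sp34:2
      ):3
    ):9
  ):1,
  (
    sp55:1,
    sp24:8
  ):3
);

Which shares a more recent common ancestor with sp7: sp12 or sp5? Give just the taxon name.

The MRCA of sp7 and sp12 subtends ((((sp12,sp36),sp1),sp33),(sp7,sp2)) (6 taxa).
The MRCA of sp7 and sp5 subtends (((((sp12,sp36),sp1),sp33),(sp7,sp2)),(sp35,(sp5,sp34))) (9 taxa).
The first is nested inside the second, so sp7 shares a more recent common ancestor with sp12.

sp12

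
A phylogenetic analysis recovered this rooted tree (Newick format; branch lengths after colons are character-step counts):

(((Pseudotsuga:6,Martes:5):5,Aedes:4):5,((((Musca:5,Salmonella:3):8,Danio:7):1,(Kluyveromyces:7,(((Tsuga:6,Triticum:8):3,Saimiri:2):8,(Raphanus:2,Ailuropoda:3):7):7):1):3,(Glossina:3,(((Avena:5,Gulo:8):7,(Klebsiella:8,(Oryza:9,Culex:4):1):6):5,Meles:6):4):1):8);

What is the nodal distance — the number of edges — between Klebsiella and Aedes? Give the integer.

The MRCA of Klebsiella and Aedes is the root of the tree.
From Klebsiella up to that node: 6 branches. From Aedes up to the same node: 2 branches. Total: 6 + 2 = 8.

8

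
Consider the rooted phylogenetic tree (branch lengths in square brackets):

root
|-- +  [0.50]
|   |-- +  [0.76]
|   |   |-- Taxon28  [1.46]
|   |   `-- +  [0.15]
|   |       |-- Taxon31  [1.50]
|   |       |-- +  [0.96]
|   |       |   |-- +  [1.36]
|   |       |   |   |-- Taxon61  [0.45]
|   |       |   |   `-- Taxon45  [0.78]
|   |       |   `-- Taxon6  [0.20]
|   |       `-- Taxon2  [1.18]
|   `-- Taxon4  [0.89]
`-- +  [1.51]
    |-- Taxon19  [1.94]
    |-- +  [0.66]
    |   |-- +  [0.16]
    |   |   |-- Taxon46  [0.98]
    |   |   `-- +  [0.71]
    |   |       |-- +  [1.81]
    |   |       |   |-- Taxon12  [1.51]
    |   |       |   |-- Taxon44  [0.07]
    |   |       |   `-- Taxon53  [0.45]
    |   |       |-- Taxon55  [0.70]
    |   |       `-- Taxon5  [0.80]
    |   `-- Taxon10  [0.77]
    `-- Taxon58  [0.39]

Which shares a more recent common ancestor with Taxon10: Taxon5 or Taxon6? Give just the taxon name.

Taxon5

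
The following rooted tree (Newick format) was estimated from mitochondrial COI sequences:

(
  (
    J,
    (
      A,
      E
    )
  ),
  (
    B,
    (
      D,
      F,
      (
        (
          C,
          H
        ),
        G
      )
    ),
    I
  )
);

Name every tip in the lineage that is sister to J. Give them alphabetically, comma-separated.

J attaches to the tree at the node subtending (J,(A,E)).
The other lineage descending from that same node — the sister group — is (A,E); its 2 tips in alphabetical order are the answer.

A, E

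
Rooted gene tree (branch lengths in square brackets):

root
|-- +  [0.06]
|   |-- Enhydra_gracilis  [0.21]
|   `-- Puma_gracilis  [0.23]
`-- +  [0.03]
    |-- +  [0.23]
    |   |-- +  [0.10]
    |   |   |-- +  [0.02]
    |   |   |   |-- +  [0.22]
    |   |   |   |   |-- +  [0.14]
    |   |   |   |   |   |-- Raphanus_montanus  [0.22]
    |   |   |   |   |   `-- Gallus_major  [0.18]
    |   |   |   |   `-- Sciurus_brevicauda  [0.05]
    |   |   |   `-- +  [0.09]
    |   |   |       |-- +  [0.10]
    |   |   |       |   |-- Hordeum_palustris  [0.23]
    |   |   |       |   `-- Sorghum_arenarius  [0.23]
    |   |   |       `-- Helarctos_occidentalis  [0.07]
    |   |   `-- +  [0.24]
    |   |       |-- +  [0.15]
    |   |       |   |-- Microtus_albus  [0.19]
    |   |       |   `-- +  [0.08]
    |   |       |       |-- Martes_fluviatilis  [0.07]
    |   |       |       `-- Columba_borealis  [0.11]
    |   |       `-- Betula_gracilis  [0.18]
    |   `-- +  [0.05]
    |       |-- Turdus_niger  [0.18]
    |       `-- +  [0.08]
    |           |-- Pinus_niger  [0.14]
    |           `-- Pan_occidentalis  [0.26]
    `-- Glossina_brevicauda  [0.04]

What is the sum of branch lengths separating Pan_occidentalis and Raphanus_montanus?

1.09

The path runs Pan_occidentalis → … → MRCA → … → Raphanus_montanus; the MRCA is the node subtending (((((Raphanus_montanus,Gallus_major),Sciurus_brevicauda),((Hordeum_palustris,Sorghum_arenarius),Helarctos_occidentalis)),((Microtus_albus,(Martes_fluviatilis,Columba_borealis)),Betula_gracilis)),(Turdus_niger,(Pinus_niger,Pan_occidentalis))).
Branch lengths along that path: 0.26 + 0.08 + 0.05 + 0.10 + 0.02 + 0.22 + 0.14 + 0.22 = 1.09.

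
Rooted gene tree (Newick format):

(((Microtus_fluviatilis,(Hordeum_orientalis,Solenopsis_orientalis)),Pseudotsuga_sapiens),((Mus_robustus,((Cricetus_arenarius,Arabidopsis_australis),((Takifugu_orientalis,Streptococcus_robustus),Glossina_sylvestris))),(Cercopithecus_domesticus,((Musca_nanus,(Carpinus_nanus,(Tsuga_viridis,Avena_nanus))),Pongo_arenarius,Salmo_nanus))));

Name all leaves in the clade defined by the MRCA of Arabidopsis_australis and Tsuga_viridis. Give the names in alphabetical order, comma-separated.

Arabidopsis_australis, Avena_nanus, Carpinus_nanus, Cercopithecus_domesticus, Cricetus_arenarius, Glossina_sylvestris, Mus_robustus, Musca_nanus, Pongo_arenarius, Salmo_nanus, Streptococcus_robustus, Takifugu_orientalis, Tsuga_viridis

Tracing Arabidopsis_australis: it sits inside (Cricetus_arenarius,Arabidopsis_australis).
Tracing Tsuga_viridis: it sits inside (Tsuga_viridis,Avena_nanus).
The smallest clade enclosing both is ((Mus_robustus,((Cricetus_arenarius,Arabidopsis_australis),((Takifugu_orientalis,Streptococcus_robustus),Glossina_sylvestris))),(Cercopithecus_domesticus,((Musca_nanus,(Carpinus_nanus,(Tsuga_viridis,Avena_nanus))),Pongo_arenarius,Salmo_nanus))); the answer is its 13 terminal taxa in alphabetical order.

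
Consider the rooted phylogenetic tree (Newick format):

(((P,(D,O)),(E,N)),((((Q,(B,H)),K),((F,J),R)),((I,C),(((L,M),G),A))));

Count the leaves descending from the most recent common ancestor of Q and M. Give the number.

The MRCA of Q and M is the node subtending ((((Q,(B,H)),K),((F,J),R)),((I,C),(((L,M),G),A))).
That clade contains 13 terminal taxa: A, B, C, F, G, H, I, J, K, L, M, Q, R.

13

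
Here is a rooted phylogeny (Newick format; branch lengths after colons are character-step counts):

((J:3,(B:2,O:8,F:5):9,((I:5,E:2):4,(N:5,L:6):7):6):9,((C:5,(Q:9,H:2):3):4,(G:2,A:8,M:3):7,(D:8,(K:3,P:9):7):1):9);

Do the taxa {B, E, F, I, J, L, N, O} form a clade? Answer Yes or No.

The most recent common ancestor of these taxa subtends (J,(B,O,F),((I,E),(N,L))).
That clade has exactly 8 tips — every listed taxon and nothing else — so the group is monophyletic.

Yes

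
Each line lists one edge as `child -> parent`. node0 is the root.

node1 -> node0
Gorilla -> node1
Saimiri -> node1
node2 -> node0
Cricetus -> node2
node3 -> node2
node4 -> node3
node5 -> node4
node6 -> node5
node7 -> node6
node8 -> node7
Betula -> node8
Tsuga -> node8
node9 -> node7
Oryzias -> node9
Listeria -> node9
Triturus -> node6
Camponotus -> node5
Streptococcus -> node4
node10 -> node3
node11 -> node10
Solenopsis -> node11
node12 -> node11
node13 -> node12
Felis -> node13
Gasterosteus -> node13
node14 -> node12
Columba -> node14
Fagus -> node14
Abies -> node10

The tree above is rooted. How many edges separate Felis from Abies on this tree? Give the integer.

5

The MRCA of Felis and Abies is the node subtending ((Solenopsis,((Felis,Gasterosteus),(Columba,Fagus))),Abies).
From Felis up to that node: 4 branches. From Abies up to the same node: 1 branch. Total: 4 + 1 = 5.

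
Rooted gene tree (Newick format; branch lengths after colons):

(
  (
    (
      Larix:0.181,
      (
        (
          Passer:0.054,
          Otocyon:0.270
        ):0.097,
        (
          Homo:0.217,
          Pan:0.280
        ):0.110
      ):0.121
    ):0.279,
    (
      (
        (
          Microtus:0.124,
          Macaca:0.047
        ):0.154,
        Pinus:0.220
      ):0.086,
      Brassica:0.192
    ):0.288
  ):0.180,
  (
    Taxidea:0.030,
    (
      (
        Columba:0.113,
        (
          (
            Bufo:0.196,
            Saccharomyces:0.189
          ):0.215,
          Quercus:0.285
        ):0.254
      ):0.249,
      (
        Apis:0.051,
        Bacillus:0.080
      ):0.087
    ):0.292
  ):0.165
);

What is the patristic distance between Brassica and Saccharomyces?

The path runs Brassica → … → MRCA → … → Saccharomyces; the MRCA is the root of the tree.
Branch lengths along that path: 0.192 + 0.288 + 0.180 + 0.165 + 0.292 + 0.249 + 0.254 + 0.215 + 0.189 = 2.024.

2.024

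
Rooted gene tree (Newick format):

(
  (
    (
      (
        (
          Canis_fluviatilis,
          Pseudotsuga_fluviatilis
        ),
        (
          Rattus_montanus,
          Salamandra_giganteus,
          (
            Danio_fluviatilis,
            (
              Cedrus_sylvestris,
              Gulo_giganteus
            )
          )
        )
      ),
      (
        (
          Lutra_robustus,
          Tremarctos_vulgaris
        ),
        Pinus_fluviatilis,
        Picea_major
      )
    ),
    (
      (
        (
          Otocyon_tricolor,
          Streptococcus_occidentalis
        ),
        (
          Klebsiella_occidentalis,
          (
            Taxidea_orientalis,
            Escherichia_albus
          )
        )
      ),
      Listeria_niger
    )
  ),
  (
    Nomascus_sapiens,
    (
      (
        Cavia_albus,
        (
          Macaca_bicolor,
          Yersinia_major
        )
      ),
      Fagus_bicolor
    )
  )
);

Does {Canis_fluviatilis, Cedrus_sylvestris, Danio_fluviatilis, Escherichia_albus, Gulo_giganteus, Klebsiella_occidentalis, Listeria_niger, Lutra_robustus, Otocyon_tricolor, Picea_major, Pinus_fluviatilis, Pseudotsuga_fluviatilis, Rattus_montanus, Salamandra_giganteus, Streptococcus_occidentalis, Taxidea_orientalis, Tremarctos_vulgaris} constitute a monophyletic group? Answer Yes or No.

The most recent common ancestor of these taxa subtends ((((Canis_fluviatilis,Pseudotsuga_fluviatilis),(Rattus_montanus,Salamandra_giganteus,(Danio_fluviatilis,(Cedrus_sylvestris,Gulo_giganteus)))),((Lutra_robustus,Tremarctos_vulgaris),Pinus_fluviatilis,Picea_major)),(((Otocyon_tricolor,Streptococcus_occidentalis),(Klebsiella_occidentalis,(Taxidea_orientalis,Escherichia_albus))),Listeria_niger)).
That clade has exactly 17 tips — every listed taxon and nothing else — so the group is monophyletic.

Yes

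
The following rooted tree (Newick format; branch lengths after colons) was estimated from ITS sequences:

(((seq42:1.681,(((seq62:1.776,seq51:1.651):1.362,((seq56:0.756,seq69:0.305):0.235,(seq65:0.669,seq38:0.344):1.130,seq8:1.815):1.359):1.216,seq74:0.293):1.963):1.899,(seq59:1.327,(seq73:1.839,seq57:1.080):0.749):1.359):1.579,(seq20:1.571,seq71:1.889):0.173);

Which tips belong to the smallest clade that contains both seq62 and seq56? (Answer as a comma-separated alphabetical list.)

seq38, seq51, seq56, seq62, seq65, seq69, seq8

Tracing seq62: it sits inside (seq62,seq51).
Tracing seq56: it sits inside (seq56,seq69).
The smallest clade enclosing both is ((seq62,seq51),((seq56,seq69),(seq65,seq38),seq8)); the answer is its 7 terminal taxa in alphabetical order.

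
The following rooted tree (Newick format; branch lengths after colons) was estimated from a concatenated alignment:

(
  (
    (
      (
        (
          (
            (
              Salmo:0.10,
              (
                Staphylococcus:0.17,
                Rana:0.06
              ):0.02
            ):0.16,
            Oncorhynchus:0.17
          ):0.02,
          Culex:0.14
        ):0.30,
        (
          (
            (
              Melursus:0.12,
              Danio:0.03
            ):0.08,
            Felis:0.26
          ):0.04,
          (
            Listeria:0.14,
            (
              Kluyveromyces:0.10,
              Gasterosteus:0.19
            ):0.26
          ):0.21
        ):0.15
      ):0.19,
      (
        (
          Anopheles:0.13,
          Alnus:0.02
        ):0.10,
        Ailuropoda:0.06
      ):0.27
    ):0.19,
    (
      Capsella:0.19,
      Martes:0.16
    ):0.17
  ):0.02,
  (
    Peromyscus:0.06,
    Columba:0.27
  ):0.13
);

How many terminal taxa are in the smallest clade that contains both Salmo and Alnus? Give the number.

The MRCA of Salmo and Alnus is the node subtending (((((Salmo,(Staphylococcus,Rana)),Oncorhynchus),Culex),(((Melursus,Danio),Felis),(Listeria,(Kluyveromyces,Gasterosteus)))),((Anopheles,Alnus),Ailuropoda)).
That clade contains 14 terminal taxa: Ailuropoda, Alnus, Anopheles, Culex, Danio, Felis, Gasterosteus, Kluyveromyces, Listeria, Melursus, Oncorhynchus, Rana, Salmo, Staphylococcus.

14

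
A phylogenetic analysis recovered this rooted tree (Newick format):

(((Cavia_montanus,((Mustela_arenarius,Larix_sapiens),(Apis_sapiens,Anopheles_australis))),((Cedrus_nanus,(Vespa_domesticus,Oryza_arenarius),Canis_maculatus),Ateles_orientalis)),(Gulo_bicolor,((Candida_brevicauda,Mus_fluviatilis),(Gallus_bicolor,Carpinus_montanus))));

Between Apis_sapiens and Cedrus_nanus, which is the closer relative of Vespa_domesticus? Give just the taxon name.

Cedrus_nanus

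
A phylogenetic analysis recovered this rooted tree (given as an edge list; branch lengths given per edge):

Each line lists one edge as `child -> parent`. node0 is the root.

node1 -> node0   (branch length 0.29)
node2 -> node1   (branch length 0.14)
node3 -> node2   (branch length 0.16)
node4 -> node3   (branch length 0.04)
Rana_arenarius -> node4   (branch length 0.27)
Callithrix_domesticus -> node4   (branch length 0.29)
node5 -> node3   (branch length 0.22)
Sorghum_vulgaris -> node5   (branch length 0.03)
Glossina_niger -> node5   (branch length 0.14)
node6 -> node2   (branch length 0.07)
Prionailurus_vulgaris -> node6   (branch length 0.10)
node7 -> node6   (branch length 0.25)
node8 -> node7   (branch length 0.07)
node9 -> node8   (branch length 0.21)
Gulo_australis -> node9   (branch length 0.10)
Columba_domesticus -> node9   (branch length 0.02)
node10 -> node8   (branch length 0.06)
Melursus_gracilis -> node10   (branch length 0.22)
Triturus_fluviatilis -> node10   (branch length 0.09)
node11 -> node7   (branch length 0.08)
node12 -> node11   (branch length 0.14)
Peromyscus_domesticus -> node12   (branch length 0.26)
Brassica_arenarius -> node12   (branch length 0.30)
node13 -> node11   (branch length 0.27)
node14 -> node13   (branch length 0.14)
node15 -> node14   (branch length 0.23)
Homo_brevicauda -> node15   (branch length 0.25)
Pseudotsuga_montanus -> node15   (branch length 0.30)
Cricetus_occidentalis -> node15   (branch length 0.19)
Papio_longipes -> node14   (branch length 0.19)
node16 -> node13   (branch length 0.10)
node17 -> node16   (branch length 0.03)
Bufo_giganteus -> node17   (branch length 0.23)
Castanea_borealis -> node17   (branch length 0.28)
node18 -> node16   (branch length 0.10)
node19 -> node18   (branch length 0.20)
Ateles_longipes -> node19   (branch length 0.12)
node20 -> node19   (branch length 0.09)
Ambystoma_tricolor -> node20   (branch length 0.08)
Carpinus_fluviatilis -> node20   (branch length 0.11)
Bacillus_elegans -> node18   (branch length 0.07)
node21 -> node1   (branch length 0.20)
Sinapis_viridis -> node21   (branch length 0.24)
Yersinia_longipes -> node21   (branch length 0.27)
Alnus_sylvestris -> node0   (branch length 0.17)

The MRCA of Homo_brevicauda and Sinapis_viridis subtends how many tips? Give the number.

The MRCA of Homo_brevicauda and Sinapis_viridis is the node subtending ((((Rana_arenarius,Callithrix_domesticus),(Sorghum_vulgaris,Glossina_niger)),(Prionailurus_vulgaris,(((Gulo_australis,Columba_domesticus),(Melursus_gracilis,Triturus_fluviatilis)),((Peromyscus_domesticus,Brassica_arenarius),(((Homo_brevicauda,Pseudotsuga_montanus,Cricetus_occidentalis),Papio_longipes),((Bufo_giganteus,Castanea_borealis),((Ateles_longipes,(Ambystoma_tricolor,Carpinus_fluviatilis)),Bacillus_elegans))))))),(Sinapis_viridis,Yersinia_longipes)).
That clade contains 23 terminal taxa: Ambystoma_tricolor, Ateles_longipes, Bacillus_elegans, Brassica_arenarius, Bufo_giganteus, Callithrix_domesticus, Carpinus_fluviatilis, Castanea_borealis, Columba_domesticus, Cricetus_occidentalis, Glossina_niger, Gulo_australis, Homo_brevicauda, Melursus_gracilis, Papio_longipes, Peromyscus_domesticus, Prionailurus_vulgaris, Pseudotsuga_montanus, Rana_arenarius, Sinapis_viridis, Sorghum_vulgaris, Triturus_fluviatilis, Yersinia_longipes.

23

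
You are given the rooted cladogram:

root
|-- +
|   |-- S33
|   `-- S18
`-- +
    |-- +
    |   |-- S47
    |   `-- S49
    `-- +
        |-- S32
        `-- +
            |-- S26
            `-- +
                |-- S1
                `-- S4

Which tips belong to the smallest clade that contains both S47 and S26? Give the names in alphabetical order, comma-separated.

Tracing S47: it sits inside (S47,S49).
Tracing S26: it sits inside (S26,(S1,S4)).
The smallest clade enclosing both is ((S47,S49),(S32,(S26,(S1,S4)))); the answer is its 6 terminal taxa in alphabetical order.

S1, S26, S32, S4, S47, S49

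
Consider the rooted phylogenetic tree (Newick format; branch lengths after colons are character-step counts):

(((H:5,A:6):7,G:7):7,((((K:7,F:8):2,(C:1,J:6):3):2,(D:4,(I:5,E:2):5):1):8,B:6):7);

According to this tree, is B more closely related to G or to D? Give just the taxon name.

The MRCA of B and D subtends ((((K,F),(C,J)),(D,(I,E))),B) (8 taxa).
The MRCA of B and G is the root, subtending the entire tree (11 taxa).
The first is nested inside the second, so B shares a more recent common ancestor with D.

D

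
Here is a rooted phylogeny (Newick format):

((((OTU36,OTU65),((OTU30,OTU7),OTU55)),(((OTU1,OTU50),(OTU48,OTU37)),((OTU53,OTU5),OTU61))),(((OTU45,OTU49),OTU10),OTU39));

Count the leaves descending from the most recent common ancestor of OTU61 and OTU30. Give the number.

12

The MRCA of OTU61 and OTU30 is the node subtending (((OTU36,OTU65),((OTU30,OTU7),OTU55)),(((OTU1,OTU50),(OTU48,OTU37)),((OTU53,OTU5),OTU61))).
That clade contains 12 terminal taxa: OTU1, OTU30, OTU36, OTU37, OTU48, OTU5, OTU50, OTU53, OTU55, OTU61, OTU65, OTU7.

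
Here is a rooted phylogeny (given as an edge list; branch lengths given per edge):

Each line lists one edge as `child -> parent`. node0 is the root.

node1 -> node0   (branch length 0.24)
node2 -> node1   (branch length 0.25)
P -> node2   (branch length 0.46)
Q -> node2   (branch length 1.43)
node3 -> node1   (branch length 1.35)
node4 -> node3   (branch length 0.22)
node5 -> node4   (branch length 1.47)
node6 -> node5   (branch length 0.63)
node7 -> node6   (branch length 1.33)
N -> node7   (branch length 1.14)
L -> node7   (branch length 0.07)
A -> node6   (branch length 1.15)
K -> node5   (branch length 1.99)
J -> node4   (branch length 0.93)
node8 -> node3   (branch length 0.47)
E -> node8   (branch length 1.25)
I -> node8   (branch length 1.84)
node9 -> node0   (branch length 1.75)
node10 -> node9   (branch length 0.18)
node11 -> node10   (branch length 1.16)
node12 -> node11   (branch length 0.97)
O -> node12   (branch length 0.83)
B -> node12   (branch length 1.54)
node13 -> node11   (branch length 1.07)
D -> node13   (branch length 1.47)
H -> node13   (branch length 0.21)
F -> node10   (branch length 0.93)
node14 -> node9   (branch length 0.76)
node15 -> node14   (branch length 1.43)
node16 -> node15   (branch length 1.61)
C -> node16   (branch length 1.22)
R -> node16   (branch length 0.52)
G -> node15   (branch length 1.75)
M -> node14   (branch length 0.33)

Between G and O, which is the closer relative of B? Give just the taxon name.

The MRCA of B and O subtends (O,B) (2 taxa).
The MRCA of B and G subtends ((((O,B),(D,H)),F),(((C,R),G),M)) (9 taxa).
The first is nested inside the second, so B shares a more recent common ancestor with O.

O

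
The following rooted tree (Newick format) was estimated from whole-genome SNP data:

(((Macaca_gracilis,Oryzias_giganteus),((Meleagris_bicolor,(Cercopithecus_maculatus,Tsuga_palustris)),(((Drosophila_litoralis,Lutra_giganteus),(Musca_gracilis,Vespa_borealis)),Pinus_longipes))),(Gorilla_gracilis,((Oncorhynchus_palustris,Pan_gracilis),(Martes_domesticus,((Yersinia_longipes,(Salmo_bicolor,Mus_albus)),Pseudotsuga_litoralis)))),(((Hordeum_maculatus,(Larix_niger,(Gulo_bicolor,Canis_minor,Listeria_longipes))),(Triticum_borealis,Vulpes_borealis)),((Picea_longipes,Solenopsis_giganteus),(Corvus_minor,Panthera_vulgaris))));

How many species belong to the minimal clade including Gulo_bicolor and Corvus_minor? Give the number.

The MRCA of Gulo_bicolor and Corvus_minor is the node subtending (((Hordeum_maculatus,(Larix_niger,(Gulo_bicolor,Canis_minor,Listeria_longipes))),(Triticum_borealis,Vulpes_borealis)),((Picea_longipes,Solenopsis_giganteus),(Corvus_minor,Panthera_vulgaris))).
That clade contains 11 terminal taxa: Canis_minor, Corvus_minor, Gulo_bicolor, Hordeum_maculatus, Larix_niger, Listeria_longipes, Panthera_vulgaris, Picea_longipes, Solenopsis_giganteus, Triticum_borealis, Vulpes_borealis.

11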